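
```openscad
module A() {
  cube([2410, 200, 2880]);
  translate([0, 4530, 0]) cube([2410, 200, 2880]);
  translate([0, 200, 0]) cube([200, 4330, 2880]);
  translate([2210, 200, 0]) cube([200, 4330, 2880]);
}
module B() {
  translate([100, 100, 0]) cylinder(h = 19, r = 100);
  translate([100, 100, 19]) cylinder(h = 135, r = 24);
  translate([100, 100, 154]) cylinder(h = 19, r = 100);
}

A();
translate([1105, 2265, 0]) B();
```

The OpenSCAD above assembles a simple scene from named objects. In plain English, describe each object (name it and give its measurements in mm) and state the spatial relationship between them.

A is a box-shaped house frame (walls only): outside footprint 2410×4730 mm, wall height 2880 mm, wall thickness 200 mm. The two y-facing walls run the full x-width; the two x-facing walls fit between the inner faces of the y-facing walls.

B is a spool: two coaxial disc flanges of radius 100 mm and thickness 19 mm, joined by a core cylinder of radius 24 mm and height 135 mm. The lower flange rests on z = 0 and the three cylinders share a vertical axis.

The spool sits inside the house frame, centred.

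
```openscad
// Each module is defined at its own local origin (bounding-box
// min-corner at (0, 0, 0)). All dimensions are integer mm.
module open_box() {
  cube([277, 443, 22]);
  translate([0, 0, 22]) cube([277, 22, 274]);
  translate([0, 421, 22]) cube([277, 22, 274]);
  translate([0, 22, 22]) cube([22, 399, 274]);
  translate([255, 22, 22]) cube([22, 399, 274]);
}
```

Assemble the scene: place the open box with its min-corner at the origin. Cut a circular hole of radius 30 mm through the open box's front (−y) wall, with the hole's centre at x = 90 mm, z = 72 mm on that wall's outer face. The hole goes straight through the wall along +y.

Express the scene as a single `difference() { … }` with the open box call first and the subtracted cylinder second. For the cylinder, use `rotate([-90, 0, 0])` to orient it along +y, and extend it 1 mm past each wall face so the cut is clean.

difference() {
  open_box();
  translate([90, -1, 72]) rotate([-90, 0, 0]) cylinder(h = 24, r = 30);
}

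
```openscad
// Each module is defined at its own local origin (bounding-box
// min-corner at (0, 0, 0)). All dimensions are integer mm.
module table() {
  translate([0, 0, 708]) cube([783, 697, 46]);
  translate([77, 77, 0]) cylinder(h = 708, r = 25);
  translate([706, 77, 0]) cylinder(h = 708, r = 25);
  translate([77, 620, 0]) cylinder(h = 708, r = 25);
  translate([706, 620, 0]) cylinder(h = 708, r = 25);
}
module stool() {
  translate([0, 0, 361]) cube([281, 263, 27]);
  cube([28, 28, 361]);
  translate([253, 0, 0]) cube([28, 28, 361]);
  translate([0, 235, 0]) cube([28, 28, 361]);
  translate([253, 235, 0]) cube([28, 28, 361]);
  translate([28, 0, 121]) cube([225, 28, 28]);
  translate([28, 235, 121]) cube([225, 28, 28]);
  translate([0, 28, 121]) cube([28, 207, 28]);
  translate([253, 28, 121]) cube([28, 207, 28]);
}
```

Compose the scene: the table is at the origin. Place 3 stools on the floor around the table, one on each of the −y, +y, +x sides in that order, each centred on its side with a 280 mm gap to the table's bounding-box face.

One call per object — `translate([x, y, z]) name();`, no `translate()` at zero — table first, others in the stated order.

table();
translate([251, -543, 0]) stool();
translate([251, 977, 0]) stool();
translate([1063, 217, 0]) stool();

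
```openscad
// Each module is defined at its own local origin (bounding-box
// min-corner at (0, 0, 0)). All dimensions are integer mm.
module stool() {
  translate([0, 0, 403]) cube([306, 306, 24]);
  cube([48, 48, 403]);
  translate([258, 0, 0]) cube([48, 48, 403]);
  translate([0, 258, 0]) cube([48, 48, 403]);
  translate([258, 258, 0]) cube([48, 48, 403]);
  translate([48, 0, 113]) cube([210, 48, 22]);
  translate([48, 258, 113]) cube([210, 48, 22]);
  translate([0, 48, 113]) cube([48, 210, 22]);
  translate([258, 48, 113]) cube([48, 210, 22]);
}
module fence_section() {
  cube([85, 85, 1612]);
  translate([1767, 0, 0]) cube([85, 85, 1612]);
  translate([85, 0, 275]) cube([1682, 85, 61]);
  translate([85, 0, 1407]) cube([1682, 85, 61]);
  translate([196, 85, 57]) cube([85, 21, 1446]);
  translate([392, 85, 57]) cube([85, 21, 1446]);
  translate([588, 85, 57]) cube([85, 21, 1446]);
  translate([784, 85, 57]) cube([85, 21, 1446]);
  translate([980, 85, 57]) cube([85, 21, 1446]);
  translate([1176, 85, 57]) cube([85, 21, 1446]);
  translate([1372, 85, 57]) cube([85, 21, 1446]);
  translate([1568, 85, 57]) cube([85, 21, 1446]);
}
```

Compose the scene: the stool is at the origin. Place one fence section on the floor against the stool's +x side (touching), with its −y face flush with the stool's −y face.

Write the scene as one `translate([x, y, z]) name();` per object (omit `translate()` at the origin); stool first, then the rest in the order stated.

stool();
translate([306, 0, 0]) fence_section();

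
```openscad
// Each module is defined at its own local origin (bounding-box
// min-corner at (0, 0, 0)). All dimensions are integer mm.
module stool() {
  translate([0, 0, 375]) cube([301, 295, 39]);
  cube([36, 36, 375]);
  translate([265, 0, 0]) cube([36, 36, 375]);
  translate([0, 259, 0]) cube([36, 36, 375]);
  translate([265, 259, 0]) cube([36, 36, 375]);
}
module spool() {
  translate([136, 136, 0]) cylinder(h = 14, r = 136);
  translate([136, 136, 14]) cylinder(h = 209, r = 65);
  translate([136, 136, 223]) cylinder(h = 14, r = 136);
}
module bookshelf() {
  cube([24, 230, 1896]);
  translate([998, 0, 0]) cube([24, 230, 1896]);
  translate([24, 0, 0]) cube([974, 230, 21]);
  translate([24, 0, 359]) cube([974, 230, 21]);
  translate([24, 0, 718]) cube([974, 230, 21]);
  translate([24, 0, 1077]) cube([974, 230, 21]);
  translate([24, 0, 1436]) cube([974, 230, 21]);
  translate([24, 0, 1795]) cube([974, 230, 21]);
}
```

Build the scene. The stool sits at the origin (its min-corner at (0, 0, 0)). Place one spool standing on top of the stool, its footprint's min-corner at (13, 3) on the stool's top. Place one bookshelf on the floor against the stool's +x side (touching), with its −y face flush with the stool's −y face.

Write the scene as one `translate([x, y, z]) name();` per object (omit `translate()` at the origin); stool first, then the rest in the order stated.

stool();
translate([13, 3, 414]) spool();
translate([301, 0, 0]) bookshelf();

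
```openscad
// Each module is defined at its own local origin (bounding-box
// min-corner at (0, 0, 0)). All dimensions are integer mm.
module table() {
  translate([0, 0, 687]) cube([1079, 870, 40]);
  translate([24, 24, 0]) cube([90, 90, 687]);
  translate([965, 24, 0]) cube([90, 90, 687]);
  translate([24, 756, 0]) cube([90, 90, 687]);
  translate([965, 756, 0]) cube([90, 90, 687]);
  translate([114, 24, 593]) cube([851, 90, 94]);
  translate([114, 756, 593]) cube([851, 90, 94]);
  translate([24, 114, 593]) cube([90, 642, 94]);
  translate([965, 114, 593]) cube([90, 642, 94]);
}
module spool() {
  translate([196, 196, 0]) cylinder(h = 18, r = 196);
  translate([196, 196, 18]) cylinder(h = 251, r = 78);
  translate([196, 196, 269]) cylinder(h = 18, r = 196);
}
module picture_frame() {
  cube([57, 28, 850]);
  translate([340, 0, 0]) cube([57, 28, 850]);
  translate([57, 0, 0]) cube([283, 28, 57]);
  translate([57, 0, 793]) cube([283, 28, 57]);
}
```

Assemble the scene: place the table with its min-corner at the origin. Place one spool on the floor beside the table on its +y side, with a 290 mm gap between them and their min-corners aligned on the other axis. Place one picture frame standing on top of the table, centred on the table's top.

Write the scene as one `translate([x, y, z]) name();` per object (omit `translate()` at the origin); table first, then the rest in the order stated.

table();
translate([0, 1160, 0]) spool();
translate([341, 421, 727]) picture_frame();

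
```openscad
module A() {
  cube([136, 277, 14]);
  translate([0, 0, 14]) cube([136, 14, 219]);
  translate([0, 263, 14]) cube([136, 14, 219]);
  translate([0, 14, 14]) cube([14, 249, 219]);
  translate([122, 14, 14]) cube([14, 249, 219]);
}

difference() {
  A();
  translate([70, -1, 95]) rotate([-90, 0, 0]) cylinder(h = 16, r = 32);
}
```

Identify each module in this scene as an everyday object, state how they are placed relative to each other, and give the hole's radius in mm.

A is an open box. The open box has a circular hole through its front wall. The hole's radius is 32 mm.

The subtracted cylinder has r = 32 mm.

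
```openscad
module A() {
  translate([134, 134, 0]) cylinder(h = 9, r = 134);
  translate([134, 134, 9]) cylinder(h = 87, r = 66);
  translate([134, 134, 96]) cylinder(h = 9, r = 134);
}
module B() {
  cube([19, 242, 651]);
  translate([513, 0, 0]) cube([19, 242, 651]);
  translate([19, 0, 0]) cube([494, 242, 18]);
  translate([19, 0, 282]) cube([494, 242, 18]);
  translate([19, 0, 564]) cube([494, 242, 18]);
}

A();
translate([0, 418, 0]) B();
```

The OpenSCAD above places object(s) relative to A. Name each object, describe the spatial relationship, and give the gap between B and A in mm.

A is a spool. B is a bookshelf. The bookshelf is on the floor beside the spool on its +y side. The gap between the bookshelf and the spool is 150 mm.

The bookshelf's nearest face is 150 mm from the spool's +y face.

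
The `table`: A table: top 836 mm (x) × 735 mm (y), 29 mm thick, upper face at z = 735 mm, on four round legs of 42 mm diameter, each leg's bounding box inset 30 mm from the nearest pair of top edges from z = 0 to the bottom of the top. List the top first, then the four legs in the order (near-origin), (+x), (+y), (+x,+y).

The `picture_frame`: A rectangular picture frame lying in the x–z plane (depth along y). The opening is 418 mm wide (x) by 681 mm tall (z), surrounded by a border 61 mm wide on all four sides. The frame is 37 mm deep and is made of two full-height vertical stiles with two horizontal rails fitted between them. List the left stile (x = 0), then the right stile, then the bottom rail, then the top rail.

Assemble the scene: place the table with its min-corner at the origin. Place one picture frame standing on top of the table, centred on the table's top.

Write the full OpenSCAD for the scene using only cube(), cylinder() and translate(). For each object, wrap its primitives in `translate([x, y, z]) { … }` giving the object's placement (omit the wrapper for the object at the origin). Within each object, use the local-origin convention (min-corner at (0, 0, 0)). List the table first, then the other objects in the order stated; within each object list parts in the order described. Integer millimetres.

translate([0, 0, 706]) cube([836, 735, 29]);
translate([51, 51, 0]) cylinder(h = 706, r = 21);
translate([785, 51, 0]) cylinder(h = 706, r = 21);
translate([51, 684, 0]) cylinder(h = 706, r = 21);
translate([785, 684, 0]) cylinder(h = 706, r = 21);
translate([148, 349, 735]) {
  cube([61, 37, 803]);
  translate([479, 0, 0]) cube([61, 37, 803]);
  translate([61, 0, 0]) cube([418, 37, 61]);
  translate([61, 0, 742]) cube([418, 37, 61]);
}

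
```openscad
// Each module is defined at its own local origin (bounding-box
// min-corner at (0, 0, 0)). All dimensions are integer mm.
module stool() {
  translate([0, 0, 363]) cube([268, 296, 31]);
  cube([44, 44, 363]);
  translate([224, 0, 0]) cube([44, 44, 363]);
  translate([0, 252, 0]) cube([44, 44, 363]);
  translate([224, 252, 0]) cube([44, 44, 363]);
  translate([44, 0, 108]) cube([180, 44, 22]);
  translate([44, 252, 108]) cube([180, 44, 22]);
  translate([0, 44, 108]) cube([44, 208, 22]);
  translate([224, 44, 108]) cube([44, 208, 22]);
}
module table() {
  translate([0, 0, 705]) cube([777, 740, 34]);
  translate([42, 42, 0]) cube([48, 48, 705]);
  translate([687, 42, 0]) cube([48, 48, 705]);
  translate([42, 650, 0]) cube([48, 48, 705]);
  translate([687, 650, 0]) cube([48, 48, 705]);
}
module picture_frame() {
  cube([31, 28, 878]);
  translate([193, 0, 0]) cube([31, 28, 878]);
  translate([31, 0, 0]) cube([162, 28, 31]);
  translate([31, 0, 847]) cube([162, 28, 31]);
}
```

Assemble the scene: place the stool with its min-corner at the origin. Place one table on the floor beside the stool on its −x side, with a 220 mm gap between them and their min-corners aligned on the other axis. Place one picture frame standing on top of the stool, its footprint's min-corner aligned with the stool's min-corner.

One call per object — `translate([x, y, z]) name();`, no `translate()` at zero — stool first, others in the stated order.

stool();
translate([-997, 0, 0]) table();
translate([0, 0, 394]) picture_frame();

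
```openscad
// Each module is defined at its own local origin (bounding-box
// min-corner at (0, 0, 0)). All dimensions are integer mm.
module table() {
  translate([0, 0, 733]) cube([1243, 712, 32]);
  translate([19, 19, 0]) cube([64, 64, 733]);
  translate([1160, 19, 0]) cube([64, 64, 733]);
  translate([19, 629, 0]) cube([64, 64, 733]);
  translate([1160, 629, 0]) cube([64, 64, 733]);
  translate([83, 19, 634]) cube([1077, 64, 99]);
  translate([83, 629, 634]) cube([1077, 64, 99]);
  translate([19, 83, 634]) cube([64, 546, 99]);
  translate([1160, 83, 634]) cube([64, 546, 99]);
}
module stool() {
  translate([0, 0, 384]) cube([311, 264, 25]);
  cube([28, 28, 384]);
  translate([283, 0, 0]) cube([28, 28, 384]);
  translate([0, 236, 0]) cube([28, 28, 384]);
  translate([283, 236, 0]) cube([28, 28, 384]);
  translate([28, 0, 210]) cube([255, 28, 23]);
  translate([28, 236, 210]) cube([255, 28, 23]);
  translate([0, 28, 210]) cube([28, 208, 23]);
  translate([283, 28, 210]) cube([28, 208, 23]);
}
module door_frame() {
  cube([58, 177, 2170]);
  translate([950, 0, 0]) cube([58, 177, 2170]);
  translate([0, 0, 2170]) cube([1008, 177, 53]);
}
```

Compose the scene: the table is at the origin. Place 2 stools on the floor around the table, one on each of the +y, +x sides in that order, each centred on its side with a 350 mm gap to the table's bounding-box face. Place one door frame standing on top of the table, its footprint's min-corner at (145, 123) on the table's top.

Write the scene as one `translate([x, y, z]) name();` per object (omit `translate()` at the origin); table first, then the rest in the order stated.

table();
translate([466, 1062, 0]) stool();
translate([1593, 224, 0]) stool();
translate([145, 123, 765]) door_frame();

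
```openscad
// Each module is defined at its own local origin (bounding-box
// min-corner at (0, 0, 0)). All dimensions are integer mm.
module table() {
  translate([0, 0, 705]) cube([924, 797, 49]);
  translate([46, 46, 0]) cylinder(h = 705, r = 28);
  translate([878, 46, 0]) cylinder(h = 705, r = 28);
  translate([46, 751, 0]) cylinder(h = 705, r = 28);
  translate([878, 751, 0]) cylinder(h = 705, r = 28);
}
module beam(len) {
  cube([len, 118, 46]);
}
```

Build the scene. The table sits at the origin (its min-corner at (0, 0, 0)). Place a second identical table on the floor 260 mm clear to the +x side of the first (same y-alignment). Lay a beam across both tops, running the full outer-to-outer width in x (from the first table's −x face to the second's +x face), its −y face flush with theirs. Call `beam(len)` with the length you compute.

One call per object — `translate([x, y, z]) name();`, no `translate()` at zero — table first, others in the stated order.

table();
translate([1184, 0, 0]) table();
translate([0, 0, 754]) beam(2108);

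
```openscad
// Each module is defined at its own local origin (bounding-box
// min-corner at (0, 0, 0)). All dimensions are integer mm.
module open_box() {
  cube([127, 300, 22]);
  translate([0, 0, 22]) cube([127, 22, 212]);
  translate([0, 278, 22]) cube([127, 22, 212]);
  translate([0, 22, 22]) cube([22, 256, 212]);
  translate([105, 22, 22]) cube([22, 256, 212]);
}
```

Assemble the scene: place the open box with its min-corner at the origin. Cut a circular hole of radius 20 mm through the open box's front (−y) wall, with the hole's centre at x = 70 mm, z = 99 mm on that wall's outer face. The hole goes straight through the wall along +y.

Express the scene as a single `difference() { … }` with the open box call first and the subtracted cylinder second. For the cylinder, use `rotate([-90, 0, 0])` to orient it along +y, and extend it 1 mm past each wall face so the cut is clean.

difference() {
  open_box();
  translate([70, -1, 99]) rotate([-90, 0, 0]) cylinder(h = 24, r = 20);
}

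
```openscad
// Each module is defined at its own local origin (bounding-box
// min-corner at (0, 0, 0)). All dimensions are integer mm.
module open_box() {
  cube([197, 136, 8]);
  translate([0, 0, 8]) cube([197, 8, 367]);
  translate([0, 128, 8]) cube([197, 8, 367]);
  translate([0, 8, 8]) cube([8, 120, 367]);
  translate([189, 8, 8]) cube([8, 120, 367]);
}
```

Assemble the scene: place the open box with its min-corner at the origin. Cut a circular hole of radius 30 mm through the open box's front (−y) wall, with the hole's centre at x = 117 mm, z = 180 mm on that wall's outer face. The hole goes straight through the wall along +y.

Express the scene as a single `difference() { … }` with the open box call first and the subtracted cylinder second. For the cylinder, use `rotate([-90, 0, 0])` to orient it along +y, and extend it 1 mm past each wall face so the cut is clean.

difference() {
  open_box();
  translate([117, -1, 180]) rotate([-90, 0, 0]) cylinder(h = 10, r = 30);
}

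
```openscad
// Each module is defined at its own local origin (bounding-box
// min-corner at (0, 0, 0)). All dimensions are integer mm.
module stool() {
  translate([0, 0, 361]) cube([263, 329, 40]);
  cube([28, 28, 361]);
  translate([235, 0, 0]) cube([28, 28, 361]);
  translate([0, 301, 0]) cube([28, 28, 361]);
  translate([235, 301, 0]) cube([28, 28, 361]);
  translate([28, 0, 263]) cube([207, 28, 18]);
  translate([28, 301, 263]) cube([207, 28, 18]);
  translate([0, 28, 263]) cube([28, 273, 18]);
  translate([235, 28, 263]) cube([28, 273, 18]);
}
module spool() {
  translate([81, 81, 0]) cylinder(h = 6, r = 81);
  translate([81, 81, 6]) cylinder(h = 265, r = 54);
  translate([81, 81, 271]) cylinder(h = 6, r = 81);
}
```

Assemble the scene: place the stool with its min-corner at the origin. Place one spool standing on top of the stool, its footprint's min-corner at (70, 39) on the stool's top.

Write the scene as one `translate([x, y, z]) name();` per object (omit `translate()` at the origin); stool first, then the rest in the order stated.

stool();
translate([70, 39, 401]) spool();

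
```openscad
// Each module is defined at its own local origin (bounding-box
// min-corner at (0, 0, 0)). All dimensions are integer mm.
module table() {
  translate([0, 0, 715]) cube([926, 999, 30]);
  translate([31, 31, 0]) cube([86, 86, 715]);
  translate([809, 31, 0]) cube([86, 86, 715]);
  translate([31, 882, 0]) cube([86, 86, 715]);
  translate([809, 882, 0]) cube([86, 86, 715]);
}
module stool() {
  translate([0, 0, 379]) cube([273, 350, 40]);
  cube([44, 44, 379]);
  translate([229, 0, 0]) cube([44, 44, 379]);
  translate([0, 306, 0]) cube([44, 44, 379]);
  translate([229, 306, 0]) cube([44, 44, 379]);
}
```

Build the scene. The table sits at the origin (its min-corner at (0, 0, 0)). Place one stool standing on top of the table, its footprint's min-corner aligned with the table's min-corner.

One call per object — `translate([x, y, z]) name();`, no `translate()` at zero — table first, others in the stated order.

table();
translate([0, 0, 745]) stool();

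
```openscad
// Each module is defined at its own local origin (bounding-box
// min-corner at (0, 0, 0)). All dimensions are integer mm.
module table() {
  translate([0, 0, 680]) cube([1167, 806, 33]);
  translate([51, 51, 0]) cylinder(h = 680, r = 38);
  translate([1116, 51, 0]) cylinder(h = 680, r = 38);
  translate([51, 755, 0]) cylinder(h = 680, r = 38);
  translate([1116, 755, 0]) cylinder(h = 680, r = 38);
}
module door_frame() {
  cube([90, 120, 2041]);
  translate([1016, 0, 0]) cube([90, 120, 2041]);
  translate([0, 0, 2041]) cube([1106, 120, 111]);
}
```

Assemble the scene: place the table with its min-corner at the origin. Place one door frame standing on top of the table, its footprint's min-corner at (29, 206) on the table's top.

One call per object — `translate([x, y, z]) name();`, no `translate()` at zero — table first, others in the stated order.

table();
translate([29, 206, 713]) door_frame();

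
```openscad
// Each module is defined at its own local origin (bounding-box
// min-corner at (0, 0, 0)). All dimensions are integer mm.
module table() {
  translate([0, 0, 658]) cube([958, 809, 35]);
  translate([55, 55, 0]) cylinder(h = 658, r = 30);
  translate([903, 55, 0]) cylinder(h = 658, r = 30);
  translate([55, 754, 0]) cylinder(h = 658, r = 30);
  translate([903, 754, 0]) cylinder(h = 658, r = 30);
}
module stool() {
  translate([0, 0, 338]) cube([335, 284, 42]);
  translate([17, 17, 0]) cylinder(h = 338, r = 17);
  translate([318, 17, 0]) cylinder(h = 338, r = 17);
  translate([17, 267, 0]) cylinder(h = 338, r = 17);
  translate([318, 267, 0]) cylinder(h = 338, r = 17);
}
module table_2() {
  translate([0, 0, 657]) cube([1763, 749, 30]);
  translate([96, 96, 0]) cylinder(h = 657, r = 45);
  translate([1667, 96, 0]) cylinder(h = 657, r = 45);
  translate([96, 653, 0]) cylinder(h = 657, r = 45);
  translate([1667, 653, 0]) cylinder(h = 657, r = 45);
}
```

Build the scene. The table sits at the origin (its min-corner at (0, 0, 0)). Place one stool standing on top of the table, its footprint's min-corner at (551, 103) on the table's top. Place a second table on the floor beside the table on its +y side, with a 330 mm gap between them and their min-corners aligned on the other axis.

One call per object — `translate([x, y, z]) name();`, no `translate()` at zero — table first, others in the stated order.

table();
translate([551, 103, 693]) stool();
translate([0, 1139, 0]) table_2();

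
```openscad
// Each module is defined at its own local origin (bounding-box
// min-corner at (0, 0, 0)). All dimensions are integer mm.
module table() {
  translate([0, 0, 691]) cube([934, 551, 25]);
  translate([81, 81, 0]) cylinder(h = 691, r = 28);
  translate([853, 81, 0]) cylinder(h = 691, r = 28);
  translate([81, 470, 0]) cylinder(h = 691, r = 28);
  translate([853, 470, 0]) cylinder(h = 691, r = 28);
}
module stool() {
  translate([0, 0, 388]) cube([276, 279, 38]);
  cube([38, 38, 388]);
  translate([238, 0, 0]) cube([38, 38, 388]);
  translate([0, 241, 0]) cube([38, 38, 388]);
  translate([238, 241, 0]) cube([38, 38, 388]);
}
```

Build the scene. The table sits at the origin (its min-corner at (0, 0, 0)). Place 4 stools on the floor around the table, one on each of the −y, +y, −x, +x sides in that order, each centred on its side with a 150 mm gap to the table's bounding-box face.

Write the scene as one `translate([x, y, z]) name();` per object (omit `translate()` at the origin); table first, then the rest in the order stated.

table();
translate([329, -429, 0]) stool();
translate([329, 701, 0]) stool();
translate([-426, 136, 0]) stool();
translate([1084, 136, 0]) stool();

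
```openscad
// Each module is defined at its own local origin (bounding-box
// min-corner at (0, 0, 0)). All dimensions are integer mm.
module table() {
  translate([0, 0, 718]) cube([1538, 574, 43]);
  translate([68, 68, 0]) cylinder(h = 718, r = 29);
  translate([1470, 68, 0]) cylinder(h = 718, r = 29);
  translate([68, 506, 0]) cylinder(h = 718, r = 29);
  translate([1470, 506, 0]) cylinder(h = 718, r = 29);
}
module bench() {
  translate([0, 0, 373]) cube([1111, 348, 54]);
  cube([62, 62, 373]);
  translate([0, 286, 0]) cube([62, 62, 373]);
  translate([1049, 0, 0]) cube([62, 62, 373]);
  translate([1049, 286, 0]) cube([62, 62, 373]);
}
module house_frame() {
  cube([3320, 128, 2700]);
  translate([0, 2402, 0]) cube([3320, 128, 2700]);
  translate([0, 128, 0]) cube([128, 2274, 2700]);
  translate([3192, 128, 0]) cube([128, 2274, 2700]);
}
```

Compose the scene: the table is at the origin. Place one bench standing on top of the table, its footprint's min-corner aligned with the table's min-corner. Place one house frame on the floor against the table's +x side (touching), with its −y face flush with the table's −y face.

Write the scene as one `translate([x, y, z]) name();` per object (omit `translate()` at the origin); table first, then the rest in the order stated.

table();
translate([0, 0, 761]) bench();
translate([1538, 0, 0]) house_frame();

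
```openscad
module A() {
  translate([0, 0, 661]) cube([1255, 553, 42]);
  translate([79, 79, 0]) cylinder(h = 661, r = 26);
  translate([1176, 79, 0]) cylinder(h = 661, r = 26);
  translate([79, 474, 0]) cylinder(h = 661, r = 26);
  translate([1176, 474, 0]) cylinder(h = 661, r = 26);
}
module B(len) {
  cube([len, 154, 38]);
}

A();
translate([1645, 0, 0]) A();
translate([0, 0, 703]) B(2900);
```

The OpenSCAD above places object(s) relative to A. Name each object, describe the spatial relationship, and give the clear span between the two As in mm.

A is a table. B is a beam. A beam spans the tops of two tables. The clear span between the two tables is 390 mm.

Second table starts at x = 1645; first ends at x = 1255; clear span = 1645 − 1255 = 390 mm.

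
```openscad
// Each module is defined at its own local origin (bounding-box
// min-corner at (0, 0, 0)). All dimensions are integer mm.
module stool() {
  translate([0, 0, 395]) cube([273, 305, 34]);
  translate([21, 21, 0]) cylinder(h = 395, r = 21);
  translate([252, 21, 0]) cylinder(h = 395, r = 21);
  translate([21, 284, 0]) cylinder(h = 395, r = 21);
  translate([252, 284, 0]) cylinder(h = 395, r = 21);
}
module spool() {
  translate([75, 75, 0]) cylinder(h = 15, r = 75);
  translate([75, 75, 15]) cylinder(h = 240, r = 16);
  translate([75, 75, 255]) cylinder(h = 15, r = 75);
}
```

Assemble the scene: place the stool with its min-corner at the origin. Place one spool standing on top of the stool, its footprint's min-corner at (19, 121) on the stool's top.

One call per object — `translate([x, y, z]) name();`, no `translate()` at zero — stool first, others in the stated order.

stool();
translate([19, 121, 429]) spool();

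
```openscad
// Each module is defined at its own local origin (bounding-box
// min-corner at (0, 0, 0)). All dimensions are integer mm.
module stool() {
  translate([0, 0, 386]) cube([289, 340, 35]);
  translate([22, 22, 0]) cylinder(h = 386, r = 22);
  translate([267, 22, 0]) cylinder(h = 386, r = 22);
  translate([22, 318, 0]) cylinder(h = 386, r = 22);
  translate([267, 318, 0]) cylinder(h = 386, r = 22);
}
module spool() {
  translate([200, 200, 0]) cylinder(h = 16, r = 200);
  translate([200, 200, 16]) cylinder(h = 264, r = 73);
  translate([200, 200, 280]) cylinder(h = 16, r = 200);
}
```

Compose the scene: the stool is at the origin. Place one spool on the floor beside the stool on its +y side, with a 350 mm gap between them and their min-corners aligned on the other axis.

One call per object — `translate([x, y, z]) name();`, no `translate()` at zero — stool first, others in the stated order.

stool();
translate([0, 690, 0]) spool();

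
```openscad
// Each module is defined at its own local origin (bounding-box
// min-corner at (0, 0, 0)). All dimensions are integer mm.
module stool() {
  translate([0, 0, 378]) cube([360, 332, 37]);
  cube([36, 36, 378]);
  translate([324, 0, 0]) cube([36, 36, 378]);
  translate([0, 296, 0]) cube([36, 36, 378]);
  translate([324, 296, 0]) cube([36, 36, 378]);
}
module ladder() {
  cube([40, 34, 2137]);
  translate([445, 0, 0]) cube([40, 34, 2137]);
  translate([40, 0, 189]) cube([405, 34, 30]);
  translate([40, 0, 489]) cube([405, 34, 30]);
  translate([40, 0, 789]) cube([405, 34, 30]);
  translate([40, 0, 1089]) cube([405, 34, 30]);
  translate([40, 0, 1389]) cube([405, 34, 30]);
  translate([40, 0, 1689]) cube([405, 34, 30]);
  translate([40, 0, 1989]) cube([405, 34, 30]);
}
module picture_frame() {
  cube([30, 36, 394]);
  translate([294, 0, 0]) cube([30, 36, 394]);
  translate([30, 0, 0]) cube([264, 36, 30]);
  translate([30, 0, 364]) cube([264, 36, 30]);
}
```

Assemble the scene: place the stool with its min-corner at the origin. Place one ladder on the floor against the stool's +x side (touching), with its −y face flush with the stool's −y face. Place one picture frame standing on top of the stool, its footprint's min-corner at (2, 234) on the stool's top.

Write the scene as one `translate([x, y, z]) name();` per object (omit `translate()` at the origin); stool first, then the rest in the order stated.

stool();
translate([360, 0, 0]) ladder();
translate([2, 234, 415]) picture_frame();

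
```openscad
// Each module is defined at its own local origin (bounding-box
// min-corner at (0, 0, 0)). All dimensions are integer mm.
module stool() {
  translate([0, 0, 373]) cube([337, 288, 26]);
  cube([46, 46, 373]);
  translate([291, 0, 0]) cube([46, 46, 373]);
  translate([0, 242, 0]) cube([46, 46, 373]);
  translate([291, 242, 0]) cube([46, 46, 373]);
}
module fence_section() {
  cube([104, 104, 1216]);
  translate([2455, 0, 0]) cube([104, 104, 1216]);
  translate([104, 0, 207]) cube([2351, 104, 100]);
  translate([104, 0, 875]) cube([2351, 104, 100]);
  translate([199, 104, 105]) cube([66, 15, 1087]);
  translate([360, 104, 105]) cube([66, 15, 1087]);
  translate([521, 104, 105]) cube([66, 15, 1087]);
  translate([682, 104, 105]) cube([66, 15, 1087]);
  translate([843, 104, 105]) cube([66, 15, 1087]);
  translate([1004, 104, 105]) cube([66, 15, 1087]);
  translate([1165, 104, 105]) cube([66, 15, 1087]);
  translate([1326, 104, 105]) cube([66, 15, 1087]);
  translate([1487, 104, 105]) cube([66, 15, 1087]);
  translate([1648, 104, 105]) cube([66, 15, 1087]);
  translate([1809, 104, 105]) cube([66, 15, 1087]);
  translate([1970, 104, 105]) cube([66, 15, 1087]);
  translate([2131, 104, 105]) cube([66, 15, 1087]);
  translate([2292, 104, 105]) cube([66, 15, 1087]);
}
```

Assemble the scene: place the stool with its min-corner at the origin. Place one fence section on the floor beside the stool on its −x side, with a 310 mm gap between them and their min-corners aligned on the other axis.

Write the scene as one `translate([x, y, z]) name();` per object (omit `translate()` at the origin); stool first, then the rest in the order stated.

stool();
translate([-2869, 0, 0]) fence_section();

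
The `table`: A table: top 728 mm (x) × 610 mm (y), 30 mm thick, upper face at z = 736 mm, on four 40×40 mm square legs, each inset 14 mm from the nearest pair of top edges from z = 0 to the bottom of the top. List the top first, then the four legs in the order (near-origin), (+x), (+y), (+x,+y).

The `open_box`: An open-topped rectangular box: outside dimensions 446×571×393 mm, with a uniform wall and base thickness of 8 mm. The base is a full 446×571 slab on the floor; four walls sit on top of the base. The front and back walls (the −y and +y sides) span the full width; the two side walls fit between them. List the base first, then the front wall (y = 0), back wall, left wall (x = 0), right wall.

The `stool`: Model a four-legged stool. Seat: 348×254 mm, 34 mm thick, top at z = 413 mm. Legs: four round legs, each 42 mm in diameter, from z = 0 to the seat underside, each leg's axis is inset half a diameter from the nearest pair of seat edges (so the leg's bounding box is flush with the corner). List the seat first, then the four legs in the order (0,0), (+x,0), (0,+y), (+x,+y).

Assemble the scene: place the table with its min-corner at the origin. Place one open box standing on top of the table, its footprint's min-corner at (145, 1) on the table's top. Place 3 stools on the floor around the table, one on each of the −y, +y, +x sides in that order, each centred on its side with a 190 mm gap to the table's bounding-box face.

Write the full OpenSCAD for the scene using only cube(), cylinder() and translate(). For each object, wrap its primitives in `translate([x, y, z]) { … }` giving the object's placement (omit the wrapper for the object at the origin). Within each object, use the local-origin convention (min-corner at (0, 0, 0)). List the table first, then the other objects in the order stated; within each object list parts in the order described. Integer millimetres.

translate([0, 0, 706]) cube([728, 610, 30]);
translate([14, 14, 0]) cube([40, 40, 706]);
translate([674, 14, 0]) cube([40, 40, 706]);
translate([14, 556, 0]) cube([40, 40, 706]);
translate([674, 556, 0]) cube([40, 40, 706]);
translate([145, 1, 736]) {
  cube([446, 571, 8]);
  translate([0, 0, 8]) cube([446, 8, 385]);
  translate([0, 563, 8]) cube([446, 8, 385]);
  translate([0, 8, 8]) cube([8, 555, 385]);
  translate([438, 8, 8]) cube([8, 555, 385]);
}
translate([190, -444, 0]) {
  translate([0, 0, 379]) cube([348, 254, 34]);
  translate([21, 21, 0]) cylinder(h = 379, r = 21);
  translate([327, 21, 0]) cylinder(h = 379, r = 21);
  translate([21, 233, 0]) cylinder(h = 379, r = 21);
  translate([327, 233, 0]) cylinder(h = 379, r = 21);
}
translate([190, 800, 0]) {
  translate([0, 0, 379]) cube([348, 254, 34]);
  translate([21, 21, 0]) cylinder(h = 379, r = 21);
  translate([327, 21, 0]) cylinder(h = 379, r = 21);
  translate([21, 233, 0]) cylinder(h = 379, r = 21);
  translate([327, 233, 0]) cylinder(h = 379, r = 21);
}
translate([918, 178, 0]) {
  translate([0, 0, 379]) cube([348, 254, 34]);
  translate([21, 21, 0]) cylinder(h = 379, r = 21);
  translate([327, 21, 0]) cylinder(h = 379, r = 21);
  translate([21, 233, 0]) cylinder(h = 379, r = 21);
  translate([327, 233, 0]) cylinder(h = 379, r = 21);
}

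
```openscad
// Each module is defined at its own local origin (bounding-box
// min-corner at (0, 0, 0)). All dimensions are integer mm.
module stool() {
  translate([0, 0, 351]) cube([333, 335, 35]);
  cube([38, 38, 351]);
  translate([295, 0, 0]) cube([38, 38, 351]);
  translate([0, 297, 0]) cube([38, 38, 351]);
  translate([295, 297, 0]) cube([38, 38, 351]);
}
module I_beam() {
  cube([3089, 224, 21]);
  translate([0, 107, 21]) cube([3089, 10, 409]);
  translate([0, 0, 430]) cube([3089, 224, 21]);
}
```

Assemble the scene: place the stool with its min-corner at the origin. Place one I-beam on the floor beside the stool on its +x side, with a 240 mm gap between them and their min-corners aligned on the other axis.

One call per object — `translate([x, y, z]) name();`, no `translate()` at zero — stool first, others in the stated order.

stool();
translate([573, 0, 0]) I_beam();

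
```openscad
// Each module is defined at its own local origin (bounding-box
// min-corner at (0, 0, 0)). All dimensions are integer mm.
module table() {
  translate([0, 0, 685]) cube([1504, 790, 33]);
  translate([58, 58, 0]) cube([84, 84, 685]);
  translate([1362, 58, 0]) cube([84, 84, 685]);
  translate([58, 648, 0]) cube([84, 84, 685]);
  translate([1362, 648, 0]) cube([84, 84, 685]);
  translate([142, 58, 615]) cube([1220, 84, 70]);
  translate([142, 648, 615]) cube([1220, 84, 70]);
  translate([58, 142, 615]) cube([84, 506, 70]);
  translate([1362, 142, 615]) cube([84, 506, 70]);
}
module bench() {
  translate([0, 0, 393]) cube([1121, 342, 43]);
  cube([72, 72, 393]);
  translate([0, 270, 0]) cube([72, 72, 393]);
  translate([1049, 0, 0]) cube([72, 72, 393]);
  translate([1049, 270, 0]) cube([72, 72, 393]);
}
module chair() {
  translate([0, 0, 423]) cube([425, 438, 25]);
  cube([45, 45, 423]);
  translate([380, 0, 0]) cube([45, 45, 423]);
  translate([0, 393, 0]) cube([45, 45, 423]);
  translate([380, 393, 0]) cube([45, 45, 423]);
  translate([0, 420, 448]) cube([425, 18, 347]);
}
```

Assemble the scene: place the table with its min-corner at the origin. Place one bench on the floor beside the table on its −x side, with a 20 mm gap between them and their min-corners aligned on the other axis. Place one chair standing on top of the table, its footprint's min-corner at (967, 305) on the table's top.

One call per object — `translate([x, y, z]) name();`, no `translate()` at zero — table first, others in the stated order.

table();
translate([-1141, 0, 0]) bench();
translate([967, 305, 718]) chair();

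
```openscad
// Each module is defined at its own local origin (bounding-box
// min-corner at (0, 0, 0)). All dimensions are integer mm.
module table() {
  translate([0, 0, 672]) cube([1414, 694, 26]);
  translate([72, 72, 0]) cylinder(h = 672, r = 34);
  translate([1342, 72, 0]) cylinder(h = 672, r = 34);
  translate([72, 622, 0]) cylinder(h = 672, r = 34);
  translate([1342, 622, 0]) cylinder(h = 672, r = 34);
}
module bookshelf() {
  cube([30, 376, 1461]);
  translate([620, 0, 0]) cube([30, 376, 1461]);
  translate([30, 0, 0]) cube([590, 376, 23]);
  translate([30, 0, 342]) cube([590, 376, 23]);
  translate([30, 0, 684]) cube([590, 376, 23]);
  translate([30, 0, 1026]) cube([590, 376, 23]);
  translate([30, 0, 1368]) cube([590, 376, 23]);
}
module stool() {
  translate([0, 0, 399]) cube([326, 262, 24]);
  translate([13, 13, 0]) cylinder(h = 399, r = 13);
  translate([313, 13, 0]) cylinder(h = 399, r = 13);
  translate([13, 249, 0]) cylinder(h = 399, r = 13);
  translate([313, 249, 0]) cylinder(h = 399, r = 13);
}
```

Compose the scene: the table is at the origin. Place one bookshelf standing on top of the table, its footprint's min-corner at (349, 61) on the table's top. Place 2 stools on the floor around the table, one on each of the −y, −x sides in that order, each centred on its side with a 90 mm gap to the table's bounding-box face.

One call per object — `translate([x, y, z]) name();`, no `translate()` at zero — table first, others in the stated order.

table();
translate([349, 61, 698]) bookshelf();
translate([544, -352, 0]) stool();
translate([-416, 216, 0]) stool();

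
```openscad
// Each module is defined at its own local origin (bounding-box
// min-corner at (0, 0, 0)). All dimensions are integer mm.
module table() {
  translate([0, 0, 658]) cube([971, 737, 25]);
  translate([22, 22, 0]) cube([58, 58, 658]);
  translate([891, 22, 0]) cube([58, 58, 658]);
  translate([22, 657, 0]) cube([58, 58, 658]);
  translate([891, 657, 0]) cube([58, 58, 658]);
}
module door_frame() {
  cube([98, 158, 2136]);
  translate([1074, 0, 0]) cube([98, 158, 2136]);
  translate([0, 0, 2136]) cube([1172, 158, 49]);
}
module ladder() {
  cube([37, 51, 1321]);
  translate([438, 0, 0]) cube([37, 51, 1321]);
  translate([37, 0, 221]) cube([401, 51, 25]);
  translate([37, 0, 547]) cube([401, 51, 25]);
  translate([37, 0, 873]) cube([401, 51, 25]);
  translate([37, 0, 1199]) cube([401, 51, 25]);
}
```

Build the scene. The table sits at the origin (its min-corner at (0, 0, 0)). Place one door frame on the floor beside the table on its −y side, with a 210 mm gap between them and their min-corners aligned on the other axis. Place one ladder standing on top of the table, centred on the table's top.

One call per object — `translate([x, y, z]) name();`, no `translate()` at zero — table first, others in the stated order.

table();
translate([0, -368, 0]) door_frame();
translate([248, 343, 683]) ladder();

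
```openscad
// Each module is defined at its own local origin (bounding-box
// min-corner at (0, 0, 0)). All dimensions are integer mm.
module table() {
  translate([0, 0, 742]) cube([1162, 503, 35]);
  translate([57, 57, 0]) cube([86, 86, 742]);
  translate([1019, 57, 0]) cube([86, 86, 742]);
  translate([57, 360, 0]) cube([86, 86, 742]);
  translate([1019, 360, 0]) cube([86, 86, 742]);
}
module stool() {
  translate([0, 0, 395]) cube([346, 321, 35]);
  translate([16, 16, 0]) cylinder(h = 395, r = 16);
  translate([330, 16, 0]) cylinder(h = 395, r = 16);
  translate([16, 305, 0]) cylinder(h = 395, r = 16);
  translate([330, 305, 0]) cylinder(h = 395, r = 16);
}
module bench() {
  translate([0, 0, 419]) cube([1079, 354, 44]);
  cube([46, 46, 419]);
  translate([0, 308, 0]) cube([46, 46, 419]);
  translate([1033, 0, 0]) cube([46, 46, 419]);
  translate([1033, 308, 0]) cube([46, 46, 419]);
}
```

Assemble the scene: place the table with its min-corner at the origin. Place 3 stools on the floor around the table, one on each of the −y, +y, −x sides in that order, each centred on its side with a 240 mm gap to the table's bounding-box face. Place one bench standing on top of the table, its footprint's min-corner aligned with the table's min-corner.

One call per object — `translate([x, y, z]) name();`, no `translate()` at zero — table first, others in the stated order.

table();
translate([408, -561, 0]) stool();
translate([408, 743, 0]) stool();
translate([-586, 91, 0]) stool();
translate([0, 0, 777]) bench();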